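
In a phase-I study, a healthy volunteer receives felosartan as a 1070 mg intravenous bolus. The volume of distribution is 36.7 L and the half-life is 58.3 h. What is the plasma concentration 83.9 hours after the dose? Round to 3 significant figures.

C₀ = dose / V = 1070 / 36.7 = 29.16 µg/mL
k = ln 2 / 58.3 = 0.01189 h⁻¹
C(t) = C₀ e^(−kt) = 29.16 × e^(−0.01189 × 83.9) = 29.16 × e^(−0.9975) = 29.16 × 0.3688 ≈ 10.8 µg/mL

10.8 µg/mL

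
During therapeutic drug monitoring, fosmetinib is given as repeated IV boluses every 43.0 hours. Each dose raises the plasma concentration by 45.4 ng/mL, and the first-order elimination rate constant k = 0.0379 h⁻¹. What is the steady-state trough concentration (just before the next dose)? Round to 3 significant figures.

11.1 ng/mL

Fraction remaining after one interval: e^(−kτ) = e^(−0.03790 × 43.0) = 0.1960
R = 1 / (1 − 0.1960) = 1.244
Css,max = 45.4 × 1.244 = 56.47 ng/mL
Css,min = Css,max × e^(−kτ) = 56.47 × 0.1960 ≈ 11.1 ng/mL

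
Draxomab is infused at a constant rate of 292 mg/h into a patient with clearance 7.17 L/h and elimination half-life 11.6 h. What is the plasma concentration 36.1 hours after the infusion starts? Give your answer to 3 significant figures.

Css = rate / CL = 292 / 7.17 = 40.73 mg/L
k = ln 2 / 11.6 = 0.05975 h⁻¹
C(t) = Css (1 − e^(−kt)) = 40.73 × (1 − e^(−2.157)) = 40.73 × 0.8843 ≈ 36.0 mg/L

36.0 mg/L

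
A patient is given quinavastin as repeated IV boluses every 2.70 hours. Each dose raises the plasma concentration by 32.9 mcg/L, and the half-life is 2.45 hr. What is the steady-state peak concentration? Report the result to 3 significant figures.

k = ln 2 / 2.45 = 0.2829 hr⁻¹
Fraction remaining after one interval: e^(−kτ) = e^(−0.2829 × 2.70) = 0.4659
R = 1 / (1 − 0.4659) = 1.872
Css,max = 32.9 × 1.872 ≈ 61.6 mcg/L

61.6 mcg/L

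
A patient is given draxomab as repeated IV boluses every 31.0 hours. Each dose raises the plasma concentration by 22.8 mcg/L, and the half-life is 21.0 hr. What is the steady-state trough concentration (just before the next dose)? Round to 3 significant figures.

12.8 mcg/L

k = ln 2 / 21.0 = 0.03301 hr⁻¹
Fraction remaining after one interval: e^(−kτ) = e^(−0.03301 × 31.0) = 0.3594
R = 1 / (1 − 0.3594) = 1.561
Css,max = 22.8 × 1.561 = 35.59 mcg/L
Css,min = Css,max × e^(−kτ) = 35.59 × 0.3594 ≈ 12.8 mcg/L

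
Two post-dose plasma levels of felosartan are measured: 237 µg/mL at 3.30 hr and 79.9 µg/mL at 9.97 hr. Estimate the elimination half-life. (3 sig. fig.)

k = ln(C₁/C₂) / (t₂ − t₁) = ln(237/79.9) / (9.97 − 3.30)
  = 1.087 / 6.670 = 0.1630 hr⁻¹
t½ = ln 2 / k = ln 2 / 0.1630 ≈ 4.25 hours

4.25 hours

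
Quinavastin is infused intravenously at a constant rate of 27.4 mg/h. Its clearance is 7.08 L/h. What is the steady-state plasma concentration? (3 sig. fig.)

Css = infusion rate / CL = 27.4 / 7.08 ≈ 3.87 µg/mL

3.87 µg/mL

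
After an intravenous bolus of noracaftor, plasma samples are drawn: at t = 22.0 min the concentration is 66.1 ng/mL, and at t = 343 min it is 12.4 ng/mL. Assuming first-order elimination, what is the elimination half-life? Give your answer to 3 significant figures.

k = ln(C₁/C₂) / (t₂ − t₁) = ln(66.1/12.4) / (343 − 22.0)
  = 1.673 / 321.0 = 0.005213 min⁻¹
t½ = ln 2 / k = ln 2 / 0.005213 ≈ 133 minutes

133 minutes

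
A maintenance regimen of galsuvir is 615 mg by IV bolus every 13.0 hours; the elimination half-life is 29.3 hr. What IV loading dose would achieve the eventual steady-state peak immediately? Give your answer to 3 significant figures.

2320 mg

k = ln 2 / 29.3 = 0.02366 hr⁻¹
Accumulation ratio R = 1 / (1 − e^(−kτ)) = 1 / (1 − e^(−0.02366×13.0)) = 1 / (1 − 0.7353) = 3.777
Loading dose = maintenance dose × R = 615 × 3.777 ≈ 2320 mg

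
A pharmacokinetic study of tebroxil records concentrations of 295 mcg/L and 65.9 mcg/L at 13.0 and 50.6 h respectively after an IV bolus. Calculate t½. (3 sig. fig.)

17.4 hours

k = ln(C₁/C₂) / (t₂ − t₁) = ln(295/65.9) / (50.6 − 13.0)
  = 1.499 / 37.60 = 0.03986 h⁻¹
t½ = ln 2 / k = ln 2 / 0.03986 ≈ 17.4 hours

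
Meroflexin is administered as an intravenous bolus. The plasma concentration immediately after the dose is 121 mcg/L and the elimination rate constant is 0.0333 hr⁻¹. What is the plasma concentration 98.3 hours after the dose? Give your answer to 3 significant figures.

4.58 mcg/L

C(t) = C₀ e^(−kt) = 121 × e^(−0.03330 × 98.3) = 121 × e^(−3.273) = 121 × 0.03788 ≈ 4.58 mcg/L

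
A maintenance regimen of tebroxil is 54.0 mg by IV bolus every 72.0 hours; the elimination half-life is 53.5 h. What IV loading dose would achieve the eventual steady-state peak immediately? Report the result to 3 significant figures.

k = ln 2 / 53.5 = 0.01296 h⁻¹
Accumulation ratio R = 1 / (1 − e^(−kτ)) = 1 / (1 − e^(−0.01296×72.0)) = 1 / (1 − 0.3934) = 1.649
Loading dose = maintenance dose × R = 54.0 × 1.649 ≈ 89.0 mg

89.0 mg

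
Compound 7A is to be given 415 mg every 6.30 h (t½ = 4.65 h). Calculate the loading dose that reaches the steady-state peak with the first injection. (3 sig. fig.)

k = ln 2 / 4.65 = 0.1491 h⁻¹
Accumulation ratio R = 1 / (1 − e^(−kτ)) = 1 / (1 − e^(−0.1491×6.30)) = 1 / (1 − 0.3910) = 1.642
Loading dose = maintenance dose × R = 415 × 1.642 ≈ 681 mg

681 mg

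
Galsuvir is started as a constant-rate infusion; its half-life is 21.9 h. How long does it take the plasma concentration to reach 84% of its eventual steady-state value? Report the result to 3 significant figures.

57.9 hours

k = ln 2 / 21.9 = 0.03165 h⁻¹
f = 1 − e^(−kt)  ⇒  t = −ln(1 − f) / k
t = −ln(1 − 0.84) / 0.03165 = 1.833 / 0.03165 ≈ 57.9 hours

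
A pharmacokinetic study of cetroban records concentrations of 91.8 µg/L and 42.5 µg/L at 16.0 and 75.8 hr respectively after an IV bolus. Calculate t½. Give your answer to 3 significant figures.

k = ln(C₁/C₂) / (t₂ − t₁) = ln(91.8/42.5) / (75.8 − 16.0)
  = 0.7701 / 59.80 = 0.01288 hr⁻¹
t½ = ln 2 / k = ln 2 / 0.01288 ≈ 53.8 hours

53.8 hours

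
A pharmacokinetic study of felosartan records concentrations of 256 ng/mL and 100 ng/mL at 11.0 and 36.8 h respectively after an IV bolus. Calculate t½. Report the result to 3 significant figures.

k = ln(C₁/C₂) / (t₂ − t₁) = ln(256/100) / (36.8 − 11.0)
  = 0.9400 / 25.80 = 0.03643 h⁻¹
t½ = ln 2 / k = ln 2 / 0.03643 ≈ 19.0 hours

19.0 hours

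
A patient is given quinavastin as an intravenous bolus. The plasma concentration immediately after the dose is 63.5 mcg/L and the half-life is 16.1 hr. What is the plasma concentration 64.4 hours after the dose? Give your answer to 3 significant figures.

k = ln 2 / 16.1 = 0.04305 hr⁻¹
C(t) = C₀ e^(−kt) = 63.5 × e^(−0.04305 × 64.4) = 63.5 × e^(−2.773) = 63.5 × 0.06250 ≈ 3.97 mcg/L

3.97 mcg/L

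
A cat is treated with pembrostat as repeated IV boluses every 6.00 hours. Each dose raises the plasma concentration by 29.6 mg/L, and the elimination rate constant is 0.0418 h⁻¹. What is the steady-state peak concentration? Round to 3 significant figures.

Fraction remaining after one interval: e^(−kτ) = e^(−0.04180 × 6.00) = 0.7782
R = 1 / (1 − 0.7782) = 4.508
Css,max = 29.6 × 4.508 ≈ 133 mg/L

133 mg/L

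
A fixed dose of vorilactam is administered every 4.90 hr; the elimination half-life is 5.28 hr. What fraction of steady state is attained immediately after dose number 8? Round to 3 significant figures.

0.994

k = ln 2 / 5.28 = 0.1313 hr⁻¹
f_n = 1 − e^(−nkτ) = 1 − e^(−8 × 0.1313 × 4.90) = 1 − e^(−5.146) = 1 − 0.005822 ≈ 0.994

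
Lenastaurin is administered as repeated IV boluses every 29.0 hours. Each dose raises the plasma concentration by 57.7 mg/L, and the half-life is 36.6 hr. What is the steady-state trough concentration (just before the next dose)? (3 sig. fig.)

k = ln 2 / 36.6 = 0.01894 hr⁻¹
Fraction remaining after one interval: e^(−kτ) = e^(−0.01894 × 29.0) = 0.5774
R = 1 / (1 − 0.5774) = 2.366
Css,max = 57.7 × 2.366 = 136.5 mg/L
Css,min = Css,max × e^(−kτ) = 136.5 × 0.5774 ≈ 78.8 mg/L

78.8 mg/L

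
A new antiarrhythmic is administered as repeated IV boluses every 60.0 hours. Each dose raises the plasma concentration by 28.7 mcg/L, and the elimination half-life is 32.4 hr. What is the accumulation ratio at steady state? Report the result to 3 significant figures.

1.38

k = ln 2 / 32.4 = 0.02139 hr⁻¹
Fraction remaining after one interval: e^(−kτ) = e^(−0.02139 × 60.0) = 0.2770
R = 1 / (1 − 0.2770) = 1 / 0.7230 ≈ 1.38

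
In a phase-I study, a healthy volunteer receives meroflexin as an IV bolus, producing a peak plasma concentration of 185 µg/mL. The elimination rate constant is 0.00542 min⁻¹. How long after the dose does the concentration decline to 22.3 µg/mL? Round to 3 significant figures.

390 minutes

C(t) = C₀ e^(−kt)  ⇒  t = ln(C₀/C) / k
t = ln(185/22.3) / 0.005420 = 2.116 / 0.005420 ≈ 390 minutes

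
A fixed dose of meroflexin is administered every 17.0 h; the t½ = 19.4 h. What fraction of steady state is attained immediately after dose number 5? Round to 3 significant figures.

k = ln 2 / 19.4 = 0.03573 h⁻¹
f_n = 1 − e^(−nkτ) = 1 − e^(−5 × 0.03573 × 17.0) = 1 − e^(−3.037) = 1 − 0.04798 ≈ 0.952

0.952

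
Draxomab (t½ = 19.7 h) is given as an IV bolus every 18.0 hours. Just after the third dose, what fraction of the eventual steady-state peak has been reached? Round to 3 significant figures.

k = ln 2 / 19.7 = 0.03519 h⁻¹
f_n = 1 − e^(−nkτ) = 1 − e^(−3 × 0.03519 × 18.0) = 1 − e^(−1.900) = 1 − 0.1496 ≈ 0.850

0.850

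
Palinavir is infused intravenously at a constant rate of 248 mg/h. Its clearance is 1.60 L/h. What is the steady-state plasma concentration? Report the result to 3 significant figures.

Css = infusion rate / CL = 248 / 1.60 ≈ 155 mg/L

155 mg/L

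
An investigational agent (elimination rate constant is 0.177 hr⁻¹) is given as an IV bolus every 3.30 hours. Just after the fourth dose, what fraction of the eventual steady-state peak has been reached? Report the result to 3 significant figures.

f_n = 1 − e^(−nkτ) = 1 − e^(−4 × 0.1770 × 3.30) = 1 − e^(−2.336) = 1 − 0.09668 ≈ 0.903

0.903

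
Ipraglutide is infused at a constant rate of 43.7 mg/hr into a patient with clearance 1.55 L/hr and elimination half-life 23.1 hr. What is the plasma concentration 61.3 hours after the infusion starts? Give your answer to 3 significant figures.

Css = rate / CL = 43.7 / 1.55 = 28.19 µg/mL
k = ln 2 / 23.1 = 0.03001 hr⁻¹
C(t) = Css (1 − e^(−kt)) = 28.19 × (1 − e^(−1.839)) = 28.19 × 0.8411 ≈ 23.7 µg/mL

23.7 µg/mL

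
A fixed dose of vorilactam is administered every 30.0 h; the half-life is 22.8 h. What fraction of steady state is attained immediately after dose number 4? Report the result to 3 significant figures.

k = ln 2 / 22.8 = 0.03040 h⁻¹
f_n = 1 − e^(−nkτ) = 1 − e^(−4 × 0.03040 × 30.0) = 1 − e^(−3.648) = 1 − 0.02604 ≈ 0.974

0.974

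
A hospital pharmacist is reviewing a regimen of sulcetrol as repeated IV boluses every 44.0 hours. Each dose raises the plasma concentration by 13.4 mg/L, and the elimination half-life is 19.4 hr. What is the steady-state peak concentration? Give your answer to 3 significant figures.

16.9 mg/L

k = ln 2 / 19.4 = 0.03573 hr⁻¹
Fraction remaining after one interval: e^(−kτ) = e^(−0.03573 × 44.0) = 0.2076
R = 1 / (1 − 0.2076) = 1.262
Css,max = 13.4 × 1.262 ≈ 16.9 mg/L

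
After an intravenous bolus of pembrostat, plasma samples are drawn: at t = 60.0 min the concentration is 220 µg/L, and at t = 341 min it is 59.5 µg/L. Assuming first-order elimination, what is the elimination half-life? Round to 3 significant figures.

149 minutes

k = ln(C₁/C₂) / (t₂ − t₁) = ln(220/59.5) / (341 − 60.0)
  = 1.308 / 281.0 = 0.004654 min⁻¹
t½ = ln 2 / k = ln 2 / 0.004654 ≈ 149 minutes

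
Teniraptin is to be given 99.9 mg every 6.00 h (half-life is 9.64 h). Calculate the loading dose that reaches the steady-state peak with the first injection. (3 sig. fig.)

285 mg

k = ln 2 / 9.64 = 0.07190 h⁻¹
Accumulation ratio R = 1 / (1 − e^(−kτ)) = 1 / (1 − e^(−0.07190×6.00)) = 1 / (1 − 0.6496) = 2.854
Loading dose = maintenance dose × R = 99.9 × 2.854 ≈ 285 mg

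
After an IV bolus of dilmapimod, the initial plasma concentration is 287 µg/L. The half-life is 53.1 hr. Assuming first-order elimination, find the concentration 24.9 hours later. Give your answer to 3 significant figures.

k = ln 2 / 53.1 = 0.01305 hr⁻¹
C(t) = C₀ e^(−kt) = 287 × e^(−0.01305 × 24.9) = 287 × e^(−0.3250) = 287 × 0.7225 ≈ 207 µg/L

207 µg/L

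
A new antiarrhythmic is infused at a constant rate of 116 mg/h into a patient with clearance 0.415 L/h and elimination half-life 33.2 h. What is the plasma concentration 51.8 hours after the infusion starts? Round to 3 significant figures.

185 µg/mL

Css = rate / CL = 116 / 0.415 = 279.5 µg/mL
k = ln 2 / 33.2 = 0.02088 h⁻¹
C(t) = Css (1 − e^(−kt)) = 279.5 × (1 − e^(−1.081)) = 279.5 × 0.6609 ≈ 185 µg/mL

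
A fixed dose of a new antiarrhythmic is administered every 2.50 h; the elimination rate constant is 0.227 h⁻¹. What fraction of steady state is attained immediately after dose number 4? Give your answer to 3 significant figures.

0.897

f_n = 1 − e^(−nkτ) = 1 − e^(−4 × 0.2270 × 2.50) = 1 − e^(−2.270) = 1 − 0.1033 ≈ 0.897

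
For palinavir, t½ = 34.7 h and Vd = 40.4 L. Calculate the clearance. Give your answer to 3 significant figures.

0.807 L/h

k = ln 2 / t½ = ln 2 / 34.7 = 0.01998 h⁻¹
CL = k · V = 0.01998 × 40.4 ≈ 0.807 L/h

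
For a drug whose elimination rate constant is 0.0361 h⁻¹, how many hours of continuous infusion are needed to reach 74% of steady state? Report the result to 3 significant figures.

f = 1 − e^(−kt)  ⇒  t = −ln(1 − f) / k
t = −ln(1 − 0.74) / 0.03610 = 1.347 / 0.03610 ≈ 37.3 hours

37.3 hours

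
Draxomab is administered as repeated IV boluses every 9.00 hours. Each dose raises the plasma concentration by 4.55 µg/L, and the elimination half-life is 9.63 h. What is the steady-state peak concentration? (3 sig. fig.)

9.54 µg/L

k = ln 2 / 9.63 = 0.07198 h⁻¹
Fraction remaining after one interval: e^(−kτ) = e^(−0.07198 × 9.00) = 0.5232
R = 1 / (1 − 0.5232) = 2.097
Css,max = 4.55 × 2.097 ≈ 9.54 µg/L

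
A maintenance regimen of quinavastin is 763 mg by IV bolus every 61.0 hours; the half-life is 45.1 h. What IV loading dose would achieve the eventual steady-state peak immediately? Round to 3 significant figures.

k = ln 2 / 45.1 = 0.01537 h⁻¹
Accumulation ratio R = 1 / (1 − e^(−kτ)) = 1 / (1 − e^(−0.01537×61.0)) = 1 / (1 − 0.3916) = 1.644
Loading dose = maintenance dose × R = 763 × 1.644 ≈ 1250 mg

1250 mg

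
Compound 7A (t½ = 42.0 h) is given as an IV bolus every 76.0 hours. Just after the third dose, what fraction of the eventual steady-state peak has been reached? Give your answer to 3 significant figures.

0.977

k = ln 2 / 42.0 = 0.01650 h⁻¹
f_n = 1 − e^(−nkτ) = 1 − e^(−3 × 0.01650 × 76.0) = 1 − e^(−3.763) = 1 − 0.02322 ≈ 0.977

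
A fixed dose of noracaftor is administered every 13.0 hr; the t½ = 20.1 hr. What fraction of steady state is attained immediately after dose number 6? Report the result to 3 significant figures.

0.932

k = ln 2 / 20.1 = 0.03448 hr⁻¹
f_n = 1 − e^(−nkτ) = 1 − e^(−6 × 0.03448 × 13.0) = 1 − e^(−2.690) = 1 − 0.06789 ≈ 0.932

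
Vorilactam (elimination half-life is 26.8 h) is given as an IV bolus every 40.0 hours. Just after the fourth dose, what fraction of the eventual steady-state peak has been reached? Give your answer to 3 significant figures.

k = ln 2 / 26.8 = 0.02586 h⁻¹
f_n = 1 − e^(−nkτ) = 1 − e^(−4 × 0.02586 × 40.0) = 1 − e^(−4.138) = 1 − 0.01595 ≈ 0.984

0.984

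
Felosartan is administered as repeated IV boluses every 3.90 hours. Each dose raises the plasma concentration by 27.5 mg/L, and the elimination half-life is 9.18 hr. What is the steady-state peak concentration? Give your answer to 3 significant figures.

k = ln 2 / 9.18 = 0.07551 hr⁻¹
Fraction remaining after one interval: e^(−kτ) = e^(−0.07551 × 3.90) = 0.7449
R = 1 / (1 − 0.7449) = 3.920
Css,max = 27.5 × 3.920 ≈ 108 mg/L

108 mg/L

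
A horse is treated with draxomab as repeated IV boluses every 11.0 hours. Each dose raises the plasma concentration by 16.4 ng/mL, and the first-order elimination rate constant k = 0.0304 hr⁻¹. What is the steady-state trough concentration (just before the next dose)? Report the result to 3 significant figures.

Fraction remaining after one interval: e^(−kτ) = e^(−0.03040 × 11.0) = 0.7158
R = 1 / (1 − 0.7158) = 3.518
Css,max = 16.4 × 3.518 = 57.70 ng/mL
Css,min = Css,max × e^(−kτ) = 57.70 × 0.7158 ≈ 41.3 ng/mL

41.3 ng/mL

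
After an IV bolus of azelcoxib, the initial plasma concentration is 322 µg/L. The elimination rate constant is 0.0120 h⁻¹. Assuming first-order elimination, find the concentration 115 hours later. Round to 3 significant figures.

C(t) = C₀ e^(−kt) = 322 × e^(−0.01200 × 115) = 322 × e^(−1.380) = 322 × 0.2516 ≈ 81.0 µg/L

81.0 µg/L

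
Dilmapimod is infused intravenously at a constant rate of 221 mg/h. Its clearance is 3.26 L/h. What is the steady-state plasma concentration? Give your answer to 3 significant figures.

67.8 µg/mL

Css = infusion rate / CL = 221 / 3.26 ≈ 67.8 µg/mL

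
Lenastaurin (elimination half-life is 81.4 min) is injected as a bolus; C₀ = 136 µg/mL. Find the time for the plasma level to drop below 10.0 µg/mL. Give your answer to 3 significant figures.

k = ln 2 / 81.4 = 0.008515 min⁻¹
C(t) = C₀ e^(−kt)  ⇒  t = ln(C₀/C) / k
t = ln(136/10.0) / 0.008515 = 2.610 / 0.008515 ≈ 307 minutes

307 minutes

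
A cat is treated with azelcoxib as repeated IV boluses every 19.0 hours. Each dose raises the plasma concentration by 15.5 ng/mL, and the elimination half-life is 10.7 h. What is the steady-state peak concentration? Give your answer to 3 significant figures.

21.9 ng/mL

k = ln 2 / 10.7 = 0.06478 h⁻¹
Fraction remaining after one interval: e^(−kτ) = e^(−0.06478 × 19.0) = 0.2921
R = 1 / (1 − 0.2921) = 1.413
Css,max = 15.5 × 1.413 ≈ 21.9 ng/mL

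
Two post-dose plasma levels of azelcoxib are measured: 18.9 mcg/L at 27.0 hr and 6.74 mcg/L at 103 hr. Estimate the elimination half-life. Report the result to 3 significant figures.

k = ln(C₁/C₂) / (t₂ − t₁) = ln(18.9/6.74) / (103 − 27.0)
  = 1.031 / 76.00 = 0.01357 hr⁻¹
t½ = ln 2 / k = ln 2 / 0.01357 ≈ 51.1 hours

51.1 hours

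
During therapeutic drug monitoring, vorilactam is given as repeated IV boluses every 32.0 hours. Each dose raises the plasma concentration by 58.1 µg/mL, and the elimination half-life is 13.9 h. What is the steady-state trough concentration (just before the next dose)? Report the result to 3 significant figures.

k = ln 2 / 13.9 = 0.04987 h⁻¹
Fraction remaining after one interval: e^(−kτ) = e^(−0.04987 × 32.0) = 0.2028
R = 1 / (1 − 0.2028) = 1.254
Css,max = 58.1 × 1.254 = 72.88 µg/mL
Css,min = Css,max × e^(−kτ) = 72.88 × 0.2028 ≈ 14.8 µg/mL

14.8 µg/mL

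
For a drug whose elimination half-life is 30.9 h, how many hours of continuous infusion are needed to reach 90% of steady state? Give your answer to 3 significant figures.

k = ln 2 / 30.9 = 0.02243 h⁻¹
f = 1 − e^(−kt)  ⇒  t = −ln(1 − f) / k
t = −ln(1 − 0.9) / 0.02243 = 2.303 / 0.02243 ≈ 103 hours

103 hours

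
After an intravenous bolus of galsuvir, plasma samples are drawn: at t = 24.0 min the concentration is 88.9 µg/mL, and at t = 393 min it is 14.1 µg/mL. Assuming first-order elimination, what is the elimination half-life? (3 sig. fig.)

k = ln(C₁/C₂) / (t₂ − t₁) = ln(88.9/14.1) / (393 − 24.0)
  = 1.841 / 369.0 = 0.004990 min⁻¹
t½ = ln 2 / k = ln 2 / 0.004990 ≈ 139 minutes

139 minutes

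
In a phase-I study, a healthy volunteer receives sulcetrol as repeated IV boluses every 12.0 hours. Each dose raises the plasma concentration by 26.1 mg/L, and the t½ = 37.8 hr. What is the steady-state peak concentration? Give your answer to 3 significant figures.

k = ln 2 / 37.8 = 0.01834 hr⁻¹
Fraction remaining after one interval: e^(−kτ) = e^(−0.01834 × 12.0) = 0.8025
R = 1 / (1 − 0.8025) = 5.063
Css,max = 26.1 × 5.063 ≈ 132 mg/L

132 mg/L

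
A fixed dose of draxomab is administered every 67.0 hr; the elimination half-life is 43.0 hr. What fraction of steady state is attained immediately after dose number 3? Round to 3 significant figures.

k = ln 2 / 43.0 = 0.01612 hr⁻¹
f_n = 1 − e^(−nkτ) = 1 − e^(−3 × 0.01612 × 67.0) = 1 − e^(−3.240) = 1 − 0.03916 ≈ 0.961

0.961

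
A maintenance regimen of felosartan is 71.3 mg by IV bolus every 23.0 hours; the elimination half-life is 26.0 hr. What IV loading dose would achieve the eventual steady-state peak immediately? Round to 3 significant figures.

k = ln 2 / 26.0 = 0.02666 hr⁻¹
Accumulation ratio R = 1 / (1 − e^(−kτ)) = 1 / (1 − e^(−0.02666×23.0)) = 1 / (1 − 0.5416) = 2.182
Loading dose = maintenance dose × R = 71.3 × 2.182 ≈ 156 mg

156 mg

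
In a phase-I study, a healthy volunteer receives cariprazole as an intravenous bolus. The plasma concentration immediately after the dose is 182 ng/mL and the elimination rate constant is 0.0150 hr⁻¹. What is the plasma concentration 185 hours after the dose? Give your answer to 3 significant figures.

11.3 ng/mL

C(t) = C₀ e^(−kt) = 182 × e^(−0.01500 × 185) = 182 × e^(−2.775) = 182 × 0.06235 ≈ 11.3 ng/mL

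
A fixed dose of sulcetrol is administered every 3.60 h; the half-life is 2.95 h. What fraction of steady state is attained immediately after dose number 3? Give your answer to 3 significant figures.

k = ln 2 / 2.95 = 0.2350 h⁻¹
f_n = 1 − e^(−nkτ) = 1 − e^(−3 × 0.2350 × 3.60) = 1 − e^(−2.538) = 1 − 0.07905 ≈ 0.921

0.921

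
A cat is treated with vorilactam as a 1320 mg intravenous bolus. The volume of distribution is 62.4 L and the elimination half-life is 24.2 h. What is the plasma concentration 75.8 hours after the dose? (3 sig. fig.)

2.41 µg/mL

C₀ = dose / V = 1320 / 62.4 = 21.15 µg/mL
k = ln 2 / 24.2 = 0.02864 h⁻¹
C(t) = C₀ e^(−kt) = 21.15 × e^(−0.02864 × 75.8) = 21.15 × e^(−2.171) = 21.15 × 0.1141 ≈ 2.41 µg/mL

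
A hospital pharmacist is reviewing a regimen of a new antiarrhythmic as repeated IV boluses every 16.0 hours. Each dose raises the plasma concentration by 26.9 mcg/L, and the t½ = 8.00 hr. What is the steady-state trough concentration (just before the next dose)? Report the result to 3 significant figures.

k = ln 2 / 8.00 = 0.08664 hr⁻¹
Fraction remaining after one interval: e^(−kτ) = e^(−0.08664 × 16.0) = 0.2500
R = 1 / (1 − 0.2500) = 1.333
Css,max = 26.9 × 1.333 = 35.87 mcg/L
Css,min = Css,max × e^(−kτ) = 35.87 × 0.2500 ≈ 8.97 mcg/L

8.97 mcg/L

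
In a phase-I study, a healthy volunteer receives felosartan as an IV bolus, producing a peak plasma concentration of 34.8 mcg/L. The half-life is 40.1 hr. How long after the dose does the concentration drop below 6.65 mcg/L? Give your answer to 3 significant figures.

95.7 hours

k = ln 2 / 40.1 = 0.01729 hr⁻¹
C(t) = C₀ e^(−kt)  ⇒  t = ln(C₀/C) / k
t = ln(34.8/6.65) / 0.01729 = 1.655 / 0.01729 ≈ 95.7 hours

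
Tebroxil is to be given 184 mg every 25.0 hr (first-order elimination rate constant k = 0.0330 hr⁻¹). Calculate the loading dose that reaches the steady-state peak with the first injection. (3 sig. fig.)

328 mg

Accumulation ratio R = 1 / (1 − e^(−kτ)) = 1 / (1 − e^(−0.03300×25.0)) = 1 / (1 − 0.4382) = 1.780
Loading dose = maintenance dose × R = 184 × 1.780 ≈ 328 mg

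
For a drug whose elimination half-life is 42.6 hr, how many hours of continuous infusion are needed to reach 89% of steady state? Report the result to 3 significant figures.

136 hours

k = ln 2 / 42.6 = 0.01627 hr⁻¹
f = 1 − e^(−kt)  ⇒  t = −ln(1 − f) / k
t = −ln(1 − 0.89) / 0.01627 = 2.207 / 0.01627 ≈ 136 hours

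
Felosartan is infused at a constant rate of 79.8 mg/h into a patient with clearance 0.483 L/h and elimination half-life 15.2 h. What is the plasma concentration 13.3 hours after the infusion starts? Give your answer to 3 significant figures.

Css = rate / CL = 79.8 / 0.483 = 165.2 µg/mL
k = ln 2 / 15.2 = 0.04560 h⁻¹
C(t) = Css (1 − e^(−kt)) = 165.2 × (1 − e^(−0.6065)) = 165.2 × 0.4547 ≈ 75.1 µg/mL

75.1 µg/mL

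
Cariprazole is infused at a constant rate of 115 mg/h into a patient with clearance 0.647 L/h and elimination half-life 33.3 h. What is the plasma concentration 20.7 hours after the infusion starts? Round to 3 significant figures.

Css = rate / CL = 115 / 0.647 = 177.7 mg/L
k = ln 2 / 33.3 = 0.02082 h⁻¹
C(t) = Css (1 − e^(−kt)) = 177.7 × (1 − e^(−0.4309)) = 177.7 × 0.3501 ≈ 62.2 mg/L

62.2 mg/L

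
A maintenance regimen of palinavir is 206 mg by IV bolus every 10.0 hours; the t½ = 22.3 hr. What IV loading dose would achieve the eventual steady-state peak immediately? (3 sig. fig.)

771 mg

k = ln 2 / 22.3 = 0.03108 hr⁻¹
Accumulation ratio R = 1 / (1 − e^(−kτ)) = 1 / (1 − e^(−0.03108×10.0)) = 1 / (1 − 0.7328) = 3.743
Loading dose = maintenance dose × R = 206 × 3.743 ≈ 771 mg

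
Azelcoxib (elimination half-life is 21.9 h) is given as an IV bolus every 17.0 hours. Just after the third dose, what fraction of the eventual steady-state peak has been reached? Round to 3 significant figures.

0.801

k = ln 2 / 21.9 = 0.03165 h⁻¹
f_n = 1 − e^(−nkτ) = 1 − e^(−3 × 0.03165 × 17.0) = 1 − e^(−1.614) = 1 − 0.1991 ≈ 0.801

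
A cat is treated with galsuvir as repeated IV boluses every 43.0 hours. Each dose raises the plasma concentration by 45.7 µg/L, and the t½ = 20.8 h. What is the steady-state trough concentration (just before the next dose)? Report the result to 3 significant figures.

14.3 µg/L

k = ln 2 / 20.8 = 0.03332 h⁻¹
Fraction remaining after one interval: e^(−kτ) = e^(−0.03332 × 43.0) = 0.2386
R = 1 / (1 − 0.2386) = 1.313
Css,max = 45.7 × 1.313 = 60.02 µg/L
Css,min = Css,max × e^(−kτ) = 60.02 × 0.2386 ≈ 14.3 µg/L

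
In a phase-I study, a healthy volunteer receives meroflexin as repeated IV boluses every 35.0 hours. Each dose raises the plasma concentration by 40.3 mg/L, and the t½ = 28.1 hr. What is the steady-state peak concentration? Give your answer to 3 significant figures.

69.7 mg/L

k = ln 2 / 28.1 = 0.02467 hr⁻¹
Fraction remaining after one interval: e^(−kτ) = e^(−0.02467 × 35.0) = 0.4217
R = 1 / (1 − 0.4217) = 1.729
Css,max = 40.3 × 1.729 ≈ 69.7 mg/L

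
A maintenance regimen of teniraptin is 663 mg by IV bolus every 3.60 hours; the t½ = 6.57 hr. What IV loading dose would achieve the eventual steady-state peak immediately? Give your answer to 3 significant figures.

k = ln 2 / 6.57 = 0.1055 hr⁻¹
Accumulation ratio R = 1 / (1 − e^(−kτ)) = 1 / (1 − e^(−0.1055×3.60)) = 1 / (1 − 0.6840) = 3.164
Loading dose = maintenance dose × R = 663 × 3.164 ≈ 2100 mg

2100 mg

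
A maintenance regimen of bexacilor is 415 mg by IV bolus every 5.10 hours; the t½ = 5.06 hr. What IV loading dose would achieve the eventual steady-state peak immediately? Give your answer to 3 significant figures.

k = ln 2 / 5.06 = 0.1370 hr⁻¹
Accumulation ratio R = 1 / (1 − e^(−kτ)) = 1 / (1 − e^(−0.1370×5.10)) = 1 / (1 − 0.4973) = 1.989
Loading dose = maintenance dose × R = 415 × 1.989 ≈ 825 mg

825 mg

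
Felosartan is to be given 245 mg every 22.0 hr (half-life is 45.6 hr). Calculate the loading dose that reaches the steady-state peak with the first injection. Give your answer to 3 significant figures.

k = ln 2 / 45.6 = 0.01520 hr⁻¹
Accumulation ratio R = 1 / (1 − e^(−kτ)) = 1 / (1 − e^(−0.01520×22.0)) = 1 / (1 − 0.7158) = 3.518
Loading dose = maintenance dose × R = 245 × 3.518 ≈ 862 mg

862 mg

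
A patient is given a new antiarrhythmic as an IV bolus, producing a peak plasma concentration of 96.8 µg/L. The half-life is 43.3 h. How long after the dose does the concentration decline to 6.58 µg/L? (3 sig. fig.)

k = ln 2 / 43.3 = 0.01601 h⁻¹
C(t) = C₀ e^(−kt)  ⇒  t = ln(C₀/C) / k
t = ln(96.8/6.58) / 0.01601 = 2.689 / 0.01601 ≈ 168 hours

168 hours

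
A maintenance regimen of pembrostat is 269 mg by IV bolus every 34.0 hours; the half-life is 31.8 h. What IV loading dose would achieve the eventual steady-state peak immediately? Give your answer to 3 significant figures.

k = ln 2 / 31.8 = 0.02180 h⁻¹
Accumulation ratio R = 1 / (1 − e^(−kτ)) = 1 / (1 − e^(−0.02180×34.0)) = 1 / (1 − 0.4766) = 1.911
Loading dose = maintenance dose × R = 269 × 1.911 ≈ 514 mg

514 mg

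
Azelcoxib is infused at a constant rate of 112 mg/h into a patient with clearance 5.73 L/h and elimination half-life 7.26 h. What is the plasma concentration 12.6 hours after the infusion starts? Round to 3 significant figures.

13.7 mg/L

Css = rate / CL = 112 / 5.73 = 19.55 mg/L
k = ln 2 / 7.26 = 0.09547 h⁻¹
C(t) = Css (1 − e^(−kt)) = 19.55 × (1 − e^(−1.203)) = 19.55 × 0.6997 ≈ 13.7 mg/L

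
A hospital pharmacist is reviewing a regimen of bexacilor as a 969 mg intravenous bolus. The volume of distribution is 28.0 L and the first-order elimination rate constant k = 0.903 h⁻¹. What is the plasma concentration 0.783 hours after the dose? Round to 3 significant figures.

17.1 µg/mL

C₀ = dose / V = 969 / 28.0 = 34.61 µg/mL
C(t) = C₀ e^(−kt) = 34.61 × e^(−0.9030 × 0.783) = 34.61 × e^(−0.7070) = 34.61 × 0.4931 ≈ 17.1 µg/mL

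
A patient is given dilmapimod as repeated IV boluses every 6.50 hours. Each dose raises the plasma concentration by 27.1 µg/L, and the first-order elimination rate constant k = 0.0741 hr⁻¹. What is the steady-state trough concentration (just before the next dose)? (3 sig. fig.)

43.8 µg/L

Fraction remaining after one interval: e^(−kτ) = e^(−0.07410 × 6.50) = 0.6178
R = 1 / (1 − 0.6178) = 2.616
Css,max = 27.1 × 2.616 = 70.90 µg/L
Css,min = Css,max × e^(−kτ) = 70.90 × 0.6178 ≈ 43.8 µg/L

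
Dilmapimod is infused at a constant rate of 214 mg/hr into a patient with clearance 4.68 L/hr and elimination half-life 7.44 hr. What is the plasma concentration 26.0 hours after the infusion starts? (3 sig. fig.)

41.7 mg/L

Css = rate / CL = 214 / 4.68 = 45.73 mg/L
k = ln 2 / 7.44 = 0.09316 hr⁻¹
C(t) = Css (1 − e^(−kt)) = 45.73 × (1 − e^(−2.422)) = 45.73 × 0.9113 ≈ 41.7 mg/L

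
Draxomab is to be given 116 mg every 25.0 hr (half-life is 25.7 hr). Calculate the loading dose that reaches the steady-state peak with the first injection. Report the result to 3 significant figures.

237 mg

k = ln 2 / 25.7 = 0.02697 hr⁻¹
Accumulation ratio R = 1 / (1 − e^(−kτ)) = 1 / (1 − e^(−0.02697×25.0)) = 1 / (1 − 0.5095) = 2.039
Loading dose = maintenance dose × R = 116 × 2.039 ≈ 237 mg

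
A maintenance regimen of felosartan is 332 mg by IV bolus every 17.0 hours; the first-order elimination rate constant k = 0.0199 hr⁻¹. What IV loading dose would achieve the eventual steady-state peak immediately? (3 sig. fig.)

Accumulation ratio R = 1 / (1 − e^(−kτ)) = 1 / (1 − e^(−0.01990×17.0)) = 1 / (1 − 0.7130) = 3.484
Loading dose = maintenance dose × R = 332 × 3.484 ≈ 1160 mg

1160 mg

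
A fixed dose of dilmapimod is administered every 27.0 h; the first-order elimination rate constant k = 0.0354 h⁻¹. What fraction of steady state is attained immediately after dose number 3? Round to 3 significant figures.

0.943

f_n = 1 − e^(−nkτ) = 1 − e^(−3 × 0.03540 × 27.0) = 1 − e^(−2.867) = 1 − 0.05685 ≈ 0.943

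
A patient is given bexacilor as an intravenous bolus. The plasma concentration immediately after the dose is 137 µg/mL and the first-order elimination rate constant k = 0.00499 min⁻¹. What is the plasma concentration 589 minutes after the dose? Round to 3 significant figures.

7.25 µg/mL

C(t) = C₀ e^(−kt) = 137 × e^(−0.004990 × 589) = 137 × e^(−2.939) = 137 × 0.05291 ≈ 7.25 µg/mL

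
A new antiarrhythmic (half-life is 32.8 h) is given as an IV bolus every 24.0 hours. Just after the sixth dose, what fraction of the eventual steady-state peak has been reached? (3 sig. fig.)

0.952

k = ln 2 / 32.8 = 0.02113 h⁻¹
f_n = 1 − e^(−nkτ) = 1 − e^(−6 × 0.02113 × 24.0) = 1 − e^(−3.043) = 1 − 0.04769 ≈ 0.952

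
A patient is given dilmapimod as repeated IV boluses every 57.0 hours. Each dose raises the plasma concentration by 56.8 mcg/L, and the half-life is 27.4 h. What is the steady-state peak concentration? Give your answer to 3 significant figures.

74.4 mcg/L

k = ln 2 / 27.4 = 0.02530 h⁻¹
Fraction remaining after one interval: e^(−kτ) = e^(−0.02530 × 57.0) = 0.2365
R = 1 / (1 − 0.2365) = 1.310
Css,max = 56.8 × 1.310 ≈ 74.4 mcg/L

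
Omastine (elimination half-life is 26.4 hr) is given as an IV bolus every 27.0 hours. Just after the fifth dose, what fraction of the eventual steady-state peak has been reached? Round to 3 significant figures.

k = ln 2 / 26.4 = 0.02626 hr⁻¹
f_n = 1 − e^(−nkτ) = 1 − e^(−5 × 0.02626 × 27.0) = 1 − e^(−3.545) = 1 − 0.02888 ≈ 0.971

0.971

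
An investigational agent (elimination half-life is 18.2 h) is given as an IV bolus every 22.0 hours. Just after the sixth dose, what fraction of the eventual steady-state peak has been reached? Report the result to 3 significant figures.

0.993

k = ln 2 / 18.2 = 0.03809 h⁻¹
f_n = 1 − e^(−nkτ) = 1 − e^(−6 × 0.03809 × 22.0) = 1 − e^(−5.027) = 1 − 0.006557 ≈ 0.993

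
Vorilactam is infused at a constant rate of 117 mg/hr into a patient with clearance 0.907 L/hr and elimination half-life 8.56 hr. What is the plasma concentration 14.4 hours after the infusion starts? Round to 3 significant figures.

Css = rate / CL = 117 / 0.907 = 129.0 mg/L
k = ln 2 / 8.56 = 0.08098 hr⁻¹
C(t) = Css (1 − e^(−kt)) = 129.0 × (1 − e^(−1.166)) = 129.0 × 0.6884 ≈ 88.8 mg/L

88.8 mg/L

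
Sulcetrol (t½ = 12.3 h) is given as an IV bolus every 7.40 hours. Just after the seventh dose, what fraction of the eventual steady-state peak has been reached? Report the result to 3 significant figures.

0.946

k = ln 2 / 12.3 = 0.05635 h⁻¹
f_n = 1 − e^(−nkτ) = 1 − e^(−7 × 0.05635 × 7.40) = 1 − e^(−2.919) = 1 − 0.05398 ≈ 0.946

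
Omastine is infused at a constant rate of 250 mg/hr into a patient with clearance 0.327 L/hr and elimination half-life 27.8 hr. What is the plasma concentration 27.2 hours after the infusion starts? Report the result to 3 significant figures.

377 mg/L

Css = rate / CL = 250 / 0.327 = 764.5 mg/L
k = ln 2 / 27.8 = 0.02493 hr⁻¹
C(t) = Css (1 − e^(−kt)) = 764.5 × (1 − e^(−0.6782)) = 764.5 × 0.4925 ≈ 377 mg/L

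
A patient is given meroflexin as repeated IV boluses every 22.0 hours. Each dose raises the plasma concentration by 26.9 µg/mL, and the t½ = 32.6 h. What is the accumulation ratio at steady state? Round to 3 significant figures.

k = ln 2 / 32.6 = 0.02126 h⁻¹
Fraction remaining after one interval: e^(−kτ) = e^(−0.02126 × 22.0) = 0.6264
R = 1 / (1 − 0.6264) = 1 / 0.3736 ≈ 2.68

2.68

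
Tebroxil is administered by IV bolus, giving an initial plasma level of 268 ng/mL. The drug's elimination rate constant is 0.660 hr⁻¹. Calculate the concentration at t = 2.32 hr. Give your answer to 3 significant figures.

C(t) = C₀ e^(−kt) = 268 × e^(−0.6600 × 2.32) = 268 × e^(−1.531) = 268 × 0.2163 ≈ 58.0 ng/mL

58.0 ng/mL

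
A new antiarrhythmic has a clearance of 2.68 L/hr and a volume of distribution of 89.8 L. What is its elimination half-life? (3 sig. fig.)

k = CL / V = 2.68 / 89.8 = 0.02984 hr⁻¹
t½ = ln 2 / k = ln 2 / 0.02984 ≈ 23.2 hours

23.2 hours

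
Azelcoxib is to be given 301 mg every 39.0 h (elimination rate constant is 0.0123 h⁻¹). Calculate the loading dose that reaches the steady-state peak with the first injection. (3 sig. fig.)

Accumulation ratio R = 1 / (1 − e^(−kτ)) = 1 / (1 − e^(−0.01230×39.0)) = 1 / (1 − 0.6190) = 2.624
Loading dose = maintenance dose × R = 301 × 2.624 ≈ 790 mg

790 mg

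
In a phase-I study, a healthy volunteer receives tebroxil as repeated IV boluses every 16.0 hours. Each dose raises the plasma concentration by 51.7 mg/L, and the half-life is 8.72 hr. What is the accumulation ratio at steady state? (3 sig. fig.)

k = ln 2 / 8.72 = 0.07949 hr⁻¹
Fraction remaining after one interval: e^(−kτ) = e^(−0.07949 × 16.0) = 0.2803
R = 1 / (1 − 0.2803) = 1 / 0.7197 ≈ 1.39

1.39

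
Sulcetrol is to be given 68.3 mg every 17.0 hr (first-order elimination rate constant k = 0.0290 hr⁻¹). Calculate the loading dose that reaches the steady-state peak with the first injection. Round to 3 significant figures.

175 mg

Accumulation ratio R = 1 / (1 − e^(−kτ)) = 1 / (1 − e^(−0.02900×17.0)) = 1 / (1 − 0.6108) = 2.569
Loading dose = maintenance dose × R = 68.3 × 2.569 ≈ 175 mg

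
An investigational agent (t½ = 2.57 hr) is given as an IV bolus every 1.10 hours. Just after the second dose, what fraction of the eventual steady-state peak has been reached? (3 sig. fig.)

0.448

k = ln 2 / 2.57 = 0.2697 hr⁻¹
f_n = 1 − e^(−nkτ) = 1 − e^(−2 × 0.2697 × 1.10) = 1 − e^(−0.5934) = 1 − 0.5525 ≈ 0.448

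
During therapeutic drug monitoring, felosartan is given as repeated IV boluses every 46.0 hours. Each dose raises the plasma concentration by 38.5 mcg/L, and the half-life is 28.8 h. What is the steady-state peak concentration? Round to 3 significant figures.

57.5 mcg/L

k = ln 2 / 28.8 = 0.02407 h⁻¹
Fraction remaining after one interval: e^(−kτ) = e^(−0.02407 × 46.0) = 0.3305
R = 1 / (1 − 0.3305) = 1.494
Css,max = 38.5 × 1.494 ≈ 57.5 mcg/L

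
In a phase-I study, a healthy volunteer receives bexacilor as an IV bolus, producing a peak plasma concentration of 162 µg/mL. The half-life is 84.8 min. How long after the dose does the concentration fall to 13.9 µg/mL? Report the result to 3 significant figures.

k = ln 2 / 84.8 = 0.008174 min⁻¹
C(t) = C₀ e^(−kt)  ⇒  t = ln(C₀/C) / k
t = ln(162/13.9) / 0.008174 = 2.456 / 0.008174 ≈ 300 minutes

300 minutes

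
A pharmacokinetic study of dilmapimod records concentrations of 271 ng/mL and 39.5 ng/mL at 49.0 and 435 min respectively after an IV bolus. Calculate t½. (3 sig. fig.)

k = ln(C₁/C₂) / (t₂ − t₁) = ln(271/39.5) / (435 − 49.0)
  = 1.926 / 386.0 = 0.004989 min⁻¹
t½ = ln 2 / k = ln 2 / 0.004989 ≈ 139 minutes

139 minutes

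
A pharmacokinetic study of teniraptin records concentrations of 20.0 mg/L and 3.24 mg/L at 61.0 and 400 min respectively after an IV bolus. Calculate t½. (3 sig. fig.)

129 minutes

k = ln(C₁/C₂) / (t₂ − t₁) = ln(20.0/3.24) / (400 − 61.0)
  = 1.820 / 339.0 = 0.005369 min⁻¹
t½ = ln 2 / k = ln 2 / 0.005369 ≈ 129 minutes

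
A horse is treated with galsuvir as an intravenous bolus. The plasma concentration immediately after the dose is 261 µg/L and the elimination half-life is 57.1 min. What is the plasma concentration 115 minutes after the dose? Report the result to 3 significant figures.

k = ln 2 / 57.1 = 0.01214 min⁻¹
C(t) = C₀ e^(−kt) = 261 × e^(−0.01214 × 115) = 261 × e^(−1.396) = 261 × 0.2476 ≈ 64.6 µg/L

64.6 µg/L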